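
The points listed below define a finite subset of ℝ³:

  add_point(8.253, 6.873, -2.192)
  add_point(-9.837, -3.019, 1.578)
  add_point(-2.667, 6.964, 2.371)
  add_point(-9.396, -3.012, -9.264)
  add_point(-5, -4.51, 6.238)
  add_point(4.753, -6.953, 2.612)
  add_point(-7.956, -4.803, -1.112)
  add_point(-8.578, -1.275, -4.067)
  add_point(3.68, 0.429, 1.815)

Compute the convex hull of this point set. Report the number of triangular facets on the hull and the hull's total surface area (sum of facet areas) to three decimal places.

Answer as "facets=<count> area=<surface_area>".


facets=14 area=614.439

Hull vertices (9/9): indices [0, 1, 2, 3, 4, 5, 6, 7, 8].

Facet areas (half cross-product norm):
  f1: (p3, p5, p0) → 138.7049
  f2: (p2, p3, p0) → 98.5722
  f3: (p6, p3, p1) → 13.6420
  f4: (p6, p3, p5) → 50.3884
  f5: (p8, p5, p0) → 24.0564
  f6: (p8, p2, p0) → 40.0643
  f7: (p7, p3, p1) → 10.9678
  f8: (p7, p2, p1) → 35.5443
  f9: (p7, p2, p3) → 20.3783
  f10: (p4, p8, p5) → 37.9917
  f11: (p4, p8, p2) → 48.2151
  f12: (p4, p2, p1) → 40.7087
  f13: (p4, p6, p1) → 12.8457
  f14: (p4, p6, p5) → 42.3593
Σ area = 614.439

Euler characteristic 9−21+14 = 2 ✓


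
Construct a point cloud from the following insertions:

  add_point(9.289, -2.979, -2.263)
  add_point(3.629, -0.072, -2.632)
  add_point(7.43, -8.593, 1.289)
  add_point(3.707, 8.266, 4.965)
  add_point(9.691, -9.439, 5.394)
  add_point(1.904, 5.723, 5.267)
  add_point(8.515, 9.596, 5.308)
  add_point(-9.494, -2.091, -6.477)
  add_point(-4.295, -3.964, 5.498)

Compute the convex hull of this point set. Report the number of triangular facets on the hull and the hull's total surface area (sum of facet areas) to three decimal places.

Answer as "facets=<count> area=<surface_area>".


facets=14 area=697.035

Extreme-point indices: [0, 1, 2, 3, 4, 5, 6, 7, 8] — 9 of 9 on the boundary.

Per-facet area ½‖(b−a)×(c−a)‖:
  f1: (p8, p4, p7) → 90.2233
  f2: (p8, p6, p4) → 129.8999
  f3: (p0, p6, p4) → 72.7361
  f4: (p3, p6, p7) → 30.5131
  f5: (p2, p4, p7) → 27.8391
  f6: (p2, p0, p7) → 66.0461
  f7: (p2, p0, p4) → 14.5812
  f8: (p1, p6, p7) → 73.1998
  f9: (p1, p0, p7) → 26.8618
  f10: (p1, p0, p6) → 42.7832
  f11: (p5, p8, p6) → 20.0462
  f12: (p5, p3, p6) → 5.0625
  f13: (p5, p8, p7) → 75.6426
  f14: (p5, p3, p7) → 21.6005
Σ area = 697.035

Euler characteristic 9−21+14 = 2 ✓


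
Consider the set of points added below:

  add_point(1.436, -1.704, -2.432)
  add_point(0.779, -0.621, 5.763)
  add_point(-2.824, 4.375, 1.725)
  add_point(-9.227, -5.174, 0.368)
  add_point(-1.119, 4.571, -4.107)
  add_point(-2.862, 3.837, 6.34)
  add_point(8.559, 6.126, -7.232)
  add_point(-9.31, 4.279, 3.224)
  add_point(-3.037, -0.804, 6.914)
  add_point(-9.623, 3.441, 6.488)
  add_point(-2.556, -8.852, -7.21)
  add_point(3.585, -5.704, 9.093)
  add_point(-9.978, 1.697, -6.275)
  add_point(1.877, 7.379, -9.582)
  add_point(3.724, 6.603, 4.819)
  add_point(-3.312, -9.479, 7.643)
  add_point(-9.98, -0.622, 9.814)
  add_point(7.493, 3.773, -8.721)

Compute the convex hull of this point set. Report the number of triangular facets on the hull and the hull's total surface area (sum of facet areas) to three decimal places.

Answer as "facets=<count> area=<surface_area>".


facets=20 area=1100.460

Hull vertices (12/18): indices [3, 6, 7, 9, 10, 11, 12, 13, 14, 15, 16, 17].

Triangle areas on the boundary:
  f1: (p14, p13, p6) → 46.6760
  f2: (p3, p15, p16) → 49.4178
  f3: (p3, p12, p16) → 47.9622
  f4: (p17, p13, p6) → 10.0137
  f5: (p11, p14, p6) → 81.4164
  f6: (p11, p17, p6) → 30.6406
  f7: (p11, p15, p16) → 44.9148
  f8: (p11, p14, p16) → 89.9896
  f9: (p7, p12, p13) → 66.7276
  f10: (p7, p14, p13) → 94.2696
  f11: (p10, p3, p15) → 55.4297
  f12: (p10, p11, p15) → 59.0948
  f13: (p10, p11, p17) → 138.2186
  f14: (p10, p3, p12) → 50.5186
  f15: (p10, p12, p13) → 86.2598
  f16: (p10, p17, p13) → 54.3180
  f17: (p9, p14, p16) → 34.4662
  f18: (p9, p7, p14) → 22.5620
  f19: (p9, p12, p16) → 28.9736
  f20: (p9, p7, p12) → 8.5904
Σ area = 1100.460

Check V−E+F: 12 − 30 + 20 = 2.


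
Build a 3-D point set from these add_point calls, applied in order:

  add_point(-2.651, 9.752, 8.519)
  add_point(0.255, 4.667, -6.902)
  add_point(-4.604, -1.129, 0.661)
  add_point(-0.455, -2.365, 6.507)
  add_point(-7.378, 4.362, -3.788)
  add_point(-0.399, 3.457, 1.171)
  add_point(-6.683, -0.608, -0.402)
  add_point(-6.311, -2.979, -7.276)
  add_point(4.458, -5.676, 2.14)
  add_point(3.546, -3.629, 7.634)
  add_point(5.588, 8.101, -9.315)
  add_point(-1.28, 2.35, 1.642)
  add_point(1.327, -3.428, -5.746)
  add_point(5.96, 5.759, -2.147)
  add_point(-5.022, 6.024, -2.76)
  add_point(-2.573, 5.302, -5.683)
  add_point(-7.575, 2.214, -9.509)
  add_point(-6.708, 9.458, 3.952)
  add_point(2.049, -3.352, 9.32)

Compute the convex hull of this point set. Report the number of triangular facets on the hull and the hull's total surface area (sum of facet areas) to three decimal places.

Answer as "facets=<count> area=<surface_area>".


facets=20 area=838.674

Points on the hull: [0, 4, 6, 7, 8, 9, 10, 12, 13, 16, 17, 18] (12 of 19).

Per-facet area ½‖(b−a)×(c−a)‖:
  f1: (p10, p8, p13) → 36.6965
  f2: (p10, p0, p13) → 43.4094
  f3: (p4, p6, p16) → 17.9723
  f4: (p12, p10, p16) → 68.6868
  f5: (p12, p10, p8) → 52.3516
  f6: (p17, p10, p0) → 55.1907
  f7: (p17, p4, p6) → 28.1155
  f8: (p17, p10, p16) → 106.7000
  f9: (p17, p4, p16) → 6.3735
  f10: (p17, p18, p0) → 41.5834
  f11: (p17, p18, p6) → 72.8624
  f12: (p9, p8, p13) → 36.4954
  f13: (p9, p18, p8) → 3.7531
  f14: (p9, p0, p13) → 88.0046
  f15: (p9, p18, p0) → 15.1380
  f16: (p7, p12, p8) → 28.8203
  f17: (p7, p18, p8) → 54.8763
  f18: (p7, p18, p6) → 39.3517
  f19: (p7, p6, p16) → 21.0477
  f20: (p7, p12, p16) → 21.2451
Σ area = 838.674

Check V−E+F: 12 − 30 + 20 = 2.


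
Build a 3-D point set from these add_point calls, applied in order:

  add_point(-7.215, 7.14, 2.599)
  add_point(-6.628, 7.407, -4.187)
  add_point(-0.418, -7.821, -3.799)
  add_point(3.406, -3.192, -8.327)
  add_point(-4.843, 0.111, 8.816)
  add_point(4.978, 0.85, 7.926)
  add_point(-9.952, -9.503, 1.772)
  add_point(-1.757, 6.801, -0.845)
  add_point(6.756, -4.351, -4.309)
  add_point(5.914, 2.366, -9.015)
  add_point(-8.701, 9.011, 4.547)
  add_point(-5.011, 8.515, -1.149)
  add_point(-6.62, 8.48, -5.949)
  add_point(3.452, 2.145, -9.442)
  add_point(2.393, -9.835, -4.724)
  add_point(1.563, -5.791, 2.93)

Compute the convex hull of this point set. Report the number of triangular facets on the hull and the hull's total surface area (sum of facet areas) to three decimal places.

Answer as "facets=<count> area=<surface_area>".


Extreme-point indices: [3, 4, 5, 6, 7, 8, 9, 10, 11, 12, 13, 14, 15] — 13 of 16 on the boundary.

Facet areas (half cross-product norm):
  f1: (p14, p5, p8) → 45.2725
  f2: (p12, p10, p6) → 98.8488
  f3: (p4, p10, p6) → 66.3434
  f4: (p4, p5, p6) → 58.8243
  f5: (p4, p5, p10) → 50.5636
  f6: (p3, p14, p8) → 18.1407
  f7: (p3, p14, p6) → 50.4572
  f8: (p3, p12, p6) → 132.7875
  f9: (p3, p12, p13) → 30.4313
  f10: (p15, p5, p6) → 42.0053
  f11: (p15, p14, p6) → 52.3598
  f12: (p15, p14, p5) → 23.6036
  f13: (p11, p12, p10) → 13.4906
  f14: (p9, p12, p13) → 11.0432
  f15: (p9, p11, p12) → 36.0490
  f16: (p9, p5, p8) → 54.2719
  f17: (p9, p3, p8) → 16.4349
  f18: (p9, p3, p13) → 6.8265
  f19: (p7, p9, p5) → 75.6103
  f20: (p7, p9, p11) → 16.3823
  f21: (p7, p5, p10) → 56.5692
  f22: (p7, p11, p10) → 11.2567
Σ area = 967.572

Check V−E+F: 13 − 33 + 22 = 2.

facets=22 area=967.572


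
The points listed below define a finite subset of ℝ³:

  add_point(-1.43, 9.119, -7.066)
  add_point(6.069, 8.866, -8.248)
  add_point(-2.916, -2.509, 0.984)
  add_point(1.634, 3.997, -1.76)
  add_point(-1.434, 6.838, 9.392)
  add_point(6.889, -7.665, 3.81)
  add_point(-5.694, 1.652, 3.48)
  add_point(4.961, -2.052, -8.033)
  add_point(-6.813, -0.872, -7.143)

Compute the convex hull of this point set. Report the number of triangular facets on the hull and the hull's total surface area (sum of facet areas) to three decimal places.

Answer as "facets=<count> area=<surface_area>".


Hull vertices (8/9): indices [0, 1, 2, 4, 5, 6, 7, 8].

Facet areas (half cross-product norm):
  f1: (p4, p1, p5) → 156.6698
  f2: (p7, p5, p8) → 78.0332
  f3: (p7, p1, p8) → 65.1237
  f4: (p7, p1, p5) → 65.8316
  f5: (p6, p4, p5) → 69.9391
  f6: (p0, p1, p8) → 38.7507
  f7: (p0, p4, p1) → 62.3912
  f8: (p0, p6, p8) → 60.1856
  f9: (p0, p6, p4) → 60.7897
  f10: (p2, p5, p8) → 39.1209
  f11: (p2, p6, p8) → 25.5747
  f12: (p2, p6, p5) → 24.2504
Σ area = 746.661

Euler characteristic 8−18+12 = 2 ✓

facets=12 area=746.661


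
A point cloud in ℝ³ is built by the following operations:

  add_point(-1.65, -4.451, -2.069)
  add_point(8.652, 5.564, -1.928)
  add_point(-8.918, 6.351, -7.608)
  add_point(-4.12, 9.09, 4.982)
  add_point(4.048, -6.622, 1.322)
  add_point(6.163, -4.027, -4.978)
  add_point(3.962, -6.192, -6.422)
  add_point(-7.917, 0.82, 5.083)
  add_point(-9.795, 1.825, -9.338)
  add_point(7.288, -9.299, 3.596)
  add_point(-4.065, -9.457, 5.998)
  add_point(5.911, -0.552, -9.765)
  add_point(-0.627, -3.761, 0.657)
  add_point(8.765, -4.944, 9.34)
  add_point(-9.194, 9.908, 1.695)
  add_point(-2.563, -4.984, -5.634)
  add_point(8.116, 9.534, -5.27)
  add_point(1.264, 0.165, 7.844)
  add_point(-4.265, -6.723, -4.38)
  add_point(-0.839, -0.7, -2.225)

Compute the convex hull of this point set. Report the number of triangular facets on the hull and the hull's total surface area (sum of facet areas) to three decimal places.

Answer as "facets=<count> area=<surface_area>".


facets=24 area=1252.795

14 of the 20 inputs are extreme points: [1, 2, 3, 6, 7, 8, 9, 10, 11, 13, 14, 16, 17, 18].

Per-facet area ½‖(b−a)×(c−a)‖:
  f1: (p7, p10, p8) → 78.7857
  f2: (p7, p14, p8) → 64.5944
  f3: (p2, p14, p8) → 18.6158
  f4: (p2, p16, p14) → 85.9486
  f5: (p3, p16, p13) → 146.6406
  f6: (p3, p16, p14) → 46.6537
  f7: (p3, p7, p14) → 27.0850
  f8: (p18, p10, p8) → 47.4580
  f9: (p18, p6, p8) → 45.5504
  f10: (p9, p10, p13) → 42.6574
  f11: (p9, p18, p10) → 61.2066
  f12: (p9, p18, p6) → 46.6536
  f13: (p11, p6, p8) → 53.5403
  f14: (p11, p2, p8) → 39.1068
  f15: (p11, p2, p16) → 89.9171
  f16: (p11, p9, p6) → 30.3371
  f17: (p17, p3, p13) → 20.8387
  f18: (p17, p3, p7) → 41.2229
  f19: (p17, p10, p13) → 51.1924
  f20: (p17, p7, p10) → 47.9824
  f21: (p1, p11, p16) → 26.8457
  f22: (p1, p11, p9) → 77.9370
  f23: (p1, p16, p13) → 6.1522
  f24: (p1, p9, p13) → 55.8729
Σ area = 1252.795

Euler characteristic 14−36+24 = 2 ✓


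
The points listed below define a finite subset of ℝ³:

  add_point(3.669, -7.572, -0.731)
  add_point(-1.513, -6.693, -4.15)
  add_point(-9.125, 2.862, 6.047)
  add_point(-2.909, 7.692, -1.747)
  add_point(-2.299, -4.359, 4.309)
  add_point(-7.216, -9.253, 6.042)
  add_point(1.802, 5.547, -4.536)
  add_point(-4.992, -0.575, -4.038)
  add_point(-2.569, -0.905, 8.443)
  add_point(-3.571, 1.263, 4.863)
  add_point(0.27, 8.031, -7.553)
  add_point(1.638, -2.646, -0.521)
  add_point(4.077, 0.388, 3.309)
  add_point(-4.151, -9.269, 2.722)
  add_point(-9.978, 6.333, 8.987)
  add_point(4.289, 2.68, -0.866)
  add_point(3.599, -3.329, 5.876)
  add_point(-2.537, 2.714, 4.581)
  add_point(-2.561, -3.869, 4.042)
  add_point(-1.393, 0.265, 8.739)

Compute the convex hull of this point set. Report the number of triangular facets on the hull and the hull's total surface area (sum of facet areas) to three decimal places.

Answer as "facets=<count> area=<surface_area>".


Points on the hull: [0, 1, 2, 3, 5, 7, 8, 10, 12, 13, 14, 15, 16, 19] (14 of 20).

Facet areas (half cross-product norm):
  f1: (p3, p15, p14) → 54.2720
  f2: (p3, p10, p14) → 4.1729
  f3: (p3, p10, p15) → 28.0871
  f4: (p7, p10, p14) → 82.8890
  f5: (p2, p7, p14) → 13.8102
  f6: (p0, p10, p15) → 40.6366
  f7: (p12, p19, p16) → 15.3030
  f8: (p12, p0, p15) → 21.2882
  f9: (p12, p0, p16) → 17.8242
  f10: (p12, p15, p14) → 38.2605
  f11: (p12, p19, p14) → 32.8217
  f12: (p5, p19, p16) → 38.4077
  f13: (p5, p0, p13) → 8.6205
  f14: (p5, p0, p16) → 46.9990
  f15: (p5, p2, p14) → 18.1150
  f16: (p5, p2, p7) → 65.5490
  f17: (p1, p7, p10) → 33.5442
  f18: (p1, p0, p10) → 47.0862
  f19: (p1, p0, p13) → 23.6906
  f20: (p1, p5, p13) → 8.5065
  f21: (p1, p5, p7) → 41.9956
  f22: (p8, p19, p14) → 8.7387
  f23: (p8, p5, p14) → 49.2316
  f24: (p8, p5, p19) → 2.3129
Σ area = 742.163

Check V−E+F: 14 − 36 + 24 = 2.

facets=24 area=742.163


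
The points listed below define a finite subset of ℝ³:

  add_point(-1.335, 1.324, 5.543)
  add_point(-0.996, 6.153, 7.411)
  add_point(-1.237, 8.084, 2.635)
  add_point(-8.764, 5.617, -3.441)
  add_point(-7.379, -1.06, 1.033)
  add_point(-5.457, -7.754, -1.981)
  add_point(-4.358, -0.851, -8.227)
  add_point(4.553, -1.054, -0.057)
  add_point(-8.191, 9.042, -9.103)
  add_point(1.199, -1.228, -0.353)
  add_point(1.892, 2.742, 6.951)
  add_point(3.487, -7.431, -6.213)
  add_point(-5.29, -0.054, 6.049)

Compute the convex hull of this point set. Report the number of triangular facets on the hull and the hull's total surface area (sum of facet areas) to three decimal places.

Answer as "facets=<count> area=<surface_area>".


facets=18 area=659.986

Extreme-point indices: [1, 2, 3, 4, 5, 6, 7, 8, 10, 11, 12] — 11 of 13 on the boundary.

Per-facet area ½‖(b−a)×(c−a)‖:
  f1: (p12, p1, p3) → 44.2854
  f2: (p8, p11, p7) → 83.0141
  f3: (p8, p2, p7) → 75.7345
  f4: (p8, p5, p3) → 37.8897
  f5: (p8, p1, p3) → 34.7418
  f6: (p8, p2, p1) → 18.8719
  f7: (p4, p5, p3) → 25.8998
  f8: (p4, p12, p3) → 20.5217
  f9: (p4, p12, p5) → 18.9759
  f10: (p10, p12, p1) → 16.5763
  f11: (p10, p2, p7) → 31.6958
  f12: (p10, p2, p1) → 11.3032
  f13: (p10, p11, p7) → 19.1389
  f14: (p10, p11, p5) → 75.7114
  f15: (p10, p12, p5) → 40.4843
  f16: (p6, p11, p5) → 42.2214
  f17: (p6, p8, p5) → 35.7817
  f18: (p6, p8, p11) → 27.1380
Σ area = 659.986

Euler: V−E+F = 11−27+18 = 2.


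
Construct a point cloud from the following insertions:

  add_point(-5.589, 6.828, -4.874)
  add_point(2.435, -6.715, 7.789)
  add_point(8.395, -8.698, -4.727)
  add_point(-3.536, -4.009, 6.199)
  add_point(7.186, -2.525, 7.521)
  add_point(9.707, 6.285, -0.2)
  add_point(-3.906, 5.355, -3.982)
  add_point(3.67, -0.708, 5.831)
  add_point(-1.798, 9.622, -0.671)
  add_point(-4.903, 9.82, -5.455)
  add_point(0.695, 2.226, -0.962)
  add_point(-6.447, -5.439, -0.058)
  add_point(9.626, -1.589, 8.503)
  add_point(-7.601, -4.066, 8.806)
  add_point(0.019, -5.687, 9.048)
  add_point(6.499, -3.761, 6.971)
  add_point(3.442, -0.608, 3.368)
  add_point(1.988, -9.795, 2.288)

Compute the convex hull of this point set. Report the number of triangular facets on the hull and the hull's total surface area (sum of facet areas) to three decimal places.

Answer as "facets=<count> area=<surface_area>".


facets=18 area=946.329

Extreme-point indices: [0, 1, 2, 5, 8, 9, 11, 12, 13, 14, 17] — 11 of 18 on the boundary.

Per-facet area ½‖(b−a)×(c−a)‖:
  f1: (p2, p9, p5) → 124.9553
  f2: (p8, p9, p13) → 48.0146
  f3: (p8, p9, p5) → 28.2302
  f4: (p11, p17, p13) → 44.1456
  f5: (p11, p2, p17) → 43.7896
  f6: (p12, p8, p5) → 68.7944
  f7: (p12, p2, p5) → 83.3549
  f8: (p12, p8, p13) → 137.3748
  f9: (p12, p2, p17) → 60.8730
  f10: (p12, p1, p17) → 25.5436
  f11: (p0, p2, p9) → 26.9100
  f12: (p0, p11, p2) → 104.9423
  f13: (p0, p9, p13) → 17.7964
  f14: (p0, p11, p13) → 58.1899
  f15: (p14, p12, p13) → 23.6230
  f16: (p14, p12, p1) → 11.6191
  f17: (p14, p17, p13) → 30.1489
  f18: (p14, p1, p17) → 8.0233
Σ area = 946.329

Check V−E+F: 11 − 27 + 18 = 2.


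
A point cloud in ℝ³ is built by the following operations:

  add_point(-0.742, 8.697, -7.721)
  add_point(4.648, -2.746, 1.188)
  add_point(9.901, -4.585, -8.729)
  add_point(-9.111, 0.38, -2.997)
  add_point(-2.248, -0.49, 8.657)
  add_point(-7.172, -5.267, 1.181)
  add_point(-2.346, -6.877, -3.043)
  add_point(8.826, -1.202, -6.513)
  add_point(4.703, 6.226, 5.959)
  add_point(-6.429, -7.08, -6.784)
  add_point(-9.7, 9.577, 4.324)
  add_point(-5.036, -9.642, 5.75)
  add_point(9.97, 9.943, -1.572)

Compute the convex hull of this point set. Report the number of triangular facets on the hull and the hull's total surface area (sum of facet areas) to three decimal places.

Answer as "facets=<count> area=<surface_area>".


Extreme-point indices: [0, 1, 2, 3, 4, 5, 8, 9, 10, 11, 12] — 11 of 13 on the boundary.

Facet areas (half cross-product norm):
  f1: (p0, p12, p10) → 92.7524
  f2: (p0, p2, p12) → 95.4874
  f3: (p8, p12, p10) → 69.1779
  f4: (p8, p2, p12) → 80.2744
  f5: (p3, p0, p10) → 72.4725
  f6: (p4, p11, p10) → 59.3912
  f7: (p4, p8, p10) → 65.0612
  f8: (p1, p2, p11) → 59.1793
  f9: (p1, p8, p2) → 48.2669
  f10: (p1, p4, p11) → 50.7593
  f11: (p1, p4, p8) → 45.0470
  f12: (p9, p0, p2) → 122.5655
  f13: (p9, p3, p0) → 54.7642
  f14: (p9, p2, p11) → 106.9519
  f15: (p5, p9, p11) → 23.8595
  f16: (p5, p9, p3) → 27.8672
  f17: (p5, p11, p10) → 43.0523
  f18: (p5, p3, p10) → 41.3842
Σ area = 1158.314

Euler characteristic 11−27+18 = 2 ✓

facets=18 area=1158.314


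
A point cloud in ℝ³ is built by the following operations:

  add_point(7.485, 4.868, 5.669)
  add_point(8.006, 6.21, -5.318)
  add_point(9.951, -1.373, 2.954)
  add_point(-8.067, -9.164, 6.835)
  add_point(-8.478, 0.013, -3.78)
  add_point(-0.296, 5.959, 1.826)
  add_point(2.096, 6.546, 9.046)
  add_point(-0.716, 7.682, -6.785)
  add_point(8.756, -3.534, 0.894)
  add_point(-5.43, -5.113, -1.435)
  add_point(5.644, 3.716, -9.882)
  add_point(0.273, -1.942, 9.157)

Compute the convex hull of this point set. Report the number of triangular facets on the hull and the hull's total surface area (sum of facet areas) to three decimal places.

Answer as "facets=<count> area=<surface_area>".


facets=18 area=879.699

11 of the 12 inputs are extreme points: [0, 1, 2, 3, 4, 6, 7, 8, 9, 10, 11].

Per-facet area ½‖(b−a)×(c−a)‖:
  f1: (p11, p3, p2) → 54.4927
  f2: (p6, p3, p4) → 118.7181
  f3: (p6, p11, p3) → 30.6914
  f4: (p0, p11, p2) → 37.2857
  f5: (p0, p6, p11) → 28.4813
  f6: (p8, p3, p2) → 28.3652
  f7: (p7, p6, p4) → 89.5732
  f8: (p7, p10, p4) → 43.6639
  f9: (p9, p8, p3) → 68.1717
  f10: (p9, p8, p10) → 92.1511
  f11: (p9, p3, p4) → 26.1547
  f12: (p9, p10, p4) → 50.4645
  f13: (p1, p7, p10) → 22.7209
  f14: (p1, p0, p2) → 38.4618
  f15: (p1, p0, p6) → 31.1997
  f16: (p1, p7, p6) → 67.9058
  f17: (p1, p8, p2) → 18.2520
  f18: (p1, p8, p10) → 32.9453
Σ area = 879.699

Check V−E+F: 11 − 27 + 18 = 2.


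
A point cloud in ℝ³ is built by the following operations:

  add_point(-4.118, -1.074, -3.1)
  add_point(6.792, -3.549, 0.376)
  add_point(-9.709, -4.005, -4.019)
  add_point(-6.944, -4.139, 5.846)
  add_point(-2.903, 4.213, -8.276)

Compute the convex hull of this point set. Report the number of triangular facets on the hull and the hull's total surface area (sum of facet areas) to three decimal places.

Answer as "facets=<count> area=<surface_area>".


Points on the hull: [1, 2, 3, 4] (4 of 5).

Triangle areas on the boundary:
  f1: (p4, p1, p2) → 85.2007
  f2: (p3, p1, p2) → 75.3780
  f3: (p3, p4, p2) → 57.5889
  f4: (p3, p4, p1) → 104.3510
Σ area = 322.519

Euler: V−E+F = 4−6+4 = 2.

facets=4 area=322.519


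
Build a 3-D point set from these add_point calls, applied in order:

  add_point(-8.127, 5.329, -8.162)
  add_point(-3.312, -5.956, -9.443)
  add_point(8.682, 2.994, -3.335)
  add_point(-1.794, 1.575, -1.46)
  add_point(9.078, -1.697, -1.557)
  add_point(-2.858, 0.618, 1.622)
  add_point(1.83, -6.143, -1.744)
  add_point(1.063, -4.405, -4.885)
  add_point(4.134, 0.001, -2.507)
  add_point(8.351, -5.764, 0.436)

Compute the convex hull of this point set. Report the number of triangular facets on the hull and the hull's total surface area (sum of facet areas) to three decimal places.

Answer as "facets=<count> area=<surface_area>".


facets=10 area=462.902

7 of the 10 inputs are extreme points: [0, 1, 2, 4, 5, 6, 9].

Facet areas (half cross-product norm):
  f1: (p5, p1, p0) → 66.7334
  f2: (p9, p1, p4) → 34.6685
  f3: (p2, p1, p0) → 96.3717
  f4: (p2, p1, p4) → 38.4726
  f5: (p2, p5, p0) → 77.1389
  f6: (p2, p9, p4) → 2.9167
  f7: (p2, p9, p5) → 57.0021
  f8: (p6, p5, p1) → 41.1567
  f9: (p6, p9, p1) → 19.6326
  f10: (p6, p9, p5) → 28.8087
Σ area = 462.902

Euler characteristic 7−15+10 = 2 ✓


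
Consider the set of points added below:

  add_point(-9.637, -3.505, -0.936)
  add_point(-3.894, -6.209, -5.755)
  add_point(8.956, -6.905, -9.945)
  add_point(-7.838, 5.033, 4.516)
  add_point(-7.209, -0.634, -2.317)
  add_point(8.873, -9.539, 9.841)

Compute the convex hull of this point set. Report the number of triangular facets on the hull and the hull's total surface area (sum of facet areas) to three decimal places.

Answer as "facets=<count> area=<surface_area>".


Hull vertices (6/6): indices [0, 1, 2, 3, 4, 5].

Facet areas (half cross-product norm):
  f1: (p5, p3, p0) → 112.6663
  f2: (p5, p3, p2) → 216.1604
  f3: (p4, p3, p0) → 17.6254
  f4: (p4, p3, p2) → 68.6447
  f5: (p1, p4, p0) → 14.6147
  f6: (p1, p4, p2) → 39.2551
  f7: (p1, p5, p0) → 81.3255
  f8: (p1, p5, p2) → 128.6772
Σ area = 678.969

Euler: V−E+F = 6−12+8 = 2.

facets=8 area=678.969


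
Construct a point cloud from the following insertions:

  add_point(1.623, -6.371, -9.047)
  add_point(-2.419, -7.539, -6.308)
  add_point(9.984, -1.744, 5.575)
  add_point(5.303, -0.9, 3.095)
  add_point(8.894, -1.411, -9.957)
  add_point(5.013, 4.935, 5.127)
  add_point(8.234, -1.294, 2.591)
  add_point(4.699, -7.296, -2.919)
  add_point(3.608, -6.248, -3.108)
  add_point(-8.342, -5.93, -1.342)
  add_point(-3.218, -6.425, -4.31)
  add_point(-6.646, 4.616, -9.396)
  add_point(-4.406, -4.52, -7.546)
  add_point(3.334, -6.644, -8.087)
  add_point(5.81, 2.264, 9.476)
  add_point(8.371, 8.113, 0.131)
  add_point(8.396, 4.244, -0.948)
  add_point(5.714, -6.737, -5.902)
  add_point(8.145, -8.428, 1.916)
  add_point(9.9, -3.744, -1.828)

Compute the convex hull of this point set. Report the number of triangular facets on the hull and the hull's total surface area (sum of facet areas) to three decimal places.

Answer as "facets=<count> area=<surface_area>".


facets=24 area=939.052

14 of the 20 inputs are extreme points: [0, 1, 2, 4, 5, 9, 11, 12, 13, 14, 15, 17, 18, 19].

Area of each hull facet:
  f1: (p11, p4, p15) → 110.1606
  f2: (p14, p15, p2) → 37.6735
  f3: (p14, p11, p9) → 130.6325
  f4: (p18, p14, p9) → 111.1615
  f5: (p18, p14, p2) → 21.6678
  f6: (p12, p11, p9) → 35.0087
  f7: (p5, p11, p15) → 61.2924
  f8: (p5, p14, p15) → 10.9311
  f9: (p5, p14, p11) → 32.1370
  f10: (p19, p18, p2) → 22.1617
  f11: (p19, p18, p4) → 17.7740
  f12: (p19, p15, p2) → 42.3695
  f13: (p19, p4, p15) → 51.1599
  f14: (p0, p11, p4) → 60.8000
  f15: (p0, p12, p11) → 27.8332
  f16: (p17, p18, p4) → 26.2248
  f17: (p1, p18, p9) → 51.6835
  f18: (p1, p12, p9) → 14.1416
  f19: (p1, p0, p12) → 9.5736
  f20: (p13, p1, p0) → 4.5593
  f21: (p13, p0, p4) → 7.1222
  f22: (p13, p17, p4) → 11.9435
  f23: (p13, p17, p18) → 7.0710
  f24: (p13, p1, p18) → 33.9693
Σ area = 939.052

Euler characteristic 14−36+24 = 2 ✓


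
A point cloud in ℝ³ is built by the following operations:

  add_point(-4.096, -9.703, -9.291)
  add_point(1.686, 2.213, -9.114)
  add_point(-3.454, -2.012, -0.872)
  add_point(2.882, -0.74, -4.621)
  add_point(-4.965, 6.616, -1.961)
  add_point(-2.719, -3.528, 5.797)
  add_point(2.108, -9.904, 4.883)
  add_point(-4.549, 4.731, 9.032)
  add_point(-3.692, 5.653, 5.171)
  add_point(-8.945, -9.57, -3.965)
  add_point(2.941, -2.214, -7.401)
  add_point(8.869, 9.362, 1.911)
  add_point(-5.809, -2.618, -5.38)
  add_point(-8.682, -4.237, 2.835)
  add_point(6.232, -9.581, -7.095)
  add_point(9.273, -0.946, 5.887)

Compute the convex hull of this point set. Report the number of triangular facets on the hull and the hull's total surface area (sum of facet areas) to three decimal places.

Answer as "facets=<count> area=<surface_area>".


Hull vertices (12/16): indices [0, 1, 4, 6, 7, 8, 9, 11, 12, 13, 14, 15].

Per-facet area ½‖(b−a)×(c−a)‖:
  f1: (p11, p7, p15) → 80.3692
  f2: (p14, p11, p15) → 85.9290
  f3: (p6, p7, p15) → 84.9836
  f4: (p6, p14, p15) → 72.2413
  f5: (p13, p6, p9) → 52.9993
  f6: (p13, p6, p7) → 71.9655
  f7: (p13, p4, p9) → 52.1249
  f8: (p13, p4, p7) → 59.4309
  f9: (p8, p11, p7) → 23.9139
  f10: (p8, p4, p7) → 5.7827
  f11: (p8, p4, p11) → 49.0219
  f12: (p12, p4, p9) → 22.5387
  f13: (p1, p14, p11) → 94.7069
  f14: (p1, p4, p11) → 73.8703
  f15: (p1, p12, p4) → 43.7919
  f16: (p0, p1, p14) → 62.7982
  f17: (p0, p6, p9) → 50.9076
  f18: (p0, p6, p14) → 66.4065
  f19: (p0, p12, p9) → 25.7218
  f20: (p0, p1, p12) → 39.8401
Σ area = 1119.344

Euler characteristic 12−30+20 = 2 ✓

facets=20 area=1119.344


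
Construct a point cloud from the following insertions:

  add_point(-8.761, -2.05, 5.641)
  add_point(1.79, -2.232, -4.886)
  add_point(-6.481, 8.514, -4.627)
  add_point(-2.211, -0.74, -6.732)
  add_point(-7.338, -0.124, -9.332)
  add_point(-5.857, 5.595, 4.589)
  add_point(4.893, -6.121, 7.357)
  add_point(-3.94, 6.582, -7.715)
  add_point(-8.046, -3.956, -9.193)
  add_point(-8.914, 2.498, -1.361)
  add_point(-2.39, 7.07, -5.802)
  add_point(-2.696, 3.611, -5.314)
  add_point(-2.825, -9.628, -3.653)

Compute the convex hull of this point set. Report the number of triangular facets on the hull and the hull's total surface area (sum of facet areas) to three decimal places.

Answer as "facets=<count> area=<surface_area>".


facets=18 area=705.929

Extreme-point indices: [0, 1, 2, 4, 5, 6, 7, 8, 9, 10, 12] — 11 of 13 on the boundary.

Area of each hull facet:
  f1: (p0, p12, p6) → 83.1664
  f2: (p0, p8, p9) → 40.5959
  f3: (p0, p8, p12) → 62.5098
  f4: (p1, p12, p6) → 56.2712
  f5: (p1, p8, p12) → 39.9274
  f6: (p5, p0, p6) → 59.0687
  f7: (p5, p2, p9) → 26.5702
  f8: (p5, p0, p9) → 27.3993
  f9: (p10, p1, p6) → 60.5517
  f10: (p10, p5, p6) → 89.0879
  f11: (p10, p5, p2) → 21.6758
  f12: (p7, p10, p1) → 12.7169
  f13: (p7, p10, p2) → 5.3804
  f14: (p4, p1, p8) → 20.1866
  f15: (p4, p7, p1) → 38.0102
  f16: (p4, p7, p2) → 16.4287
  f17: (p4, p2, p9) → 30.2022
  f18: (p4, p8, p9) → 16.1799
Σ area = 705.929

Check V−E+F: 11 − 27 + 18 = 2.


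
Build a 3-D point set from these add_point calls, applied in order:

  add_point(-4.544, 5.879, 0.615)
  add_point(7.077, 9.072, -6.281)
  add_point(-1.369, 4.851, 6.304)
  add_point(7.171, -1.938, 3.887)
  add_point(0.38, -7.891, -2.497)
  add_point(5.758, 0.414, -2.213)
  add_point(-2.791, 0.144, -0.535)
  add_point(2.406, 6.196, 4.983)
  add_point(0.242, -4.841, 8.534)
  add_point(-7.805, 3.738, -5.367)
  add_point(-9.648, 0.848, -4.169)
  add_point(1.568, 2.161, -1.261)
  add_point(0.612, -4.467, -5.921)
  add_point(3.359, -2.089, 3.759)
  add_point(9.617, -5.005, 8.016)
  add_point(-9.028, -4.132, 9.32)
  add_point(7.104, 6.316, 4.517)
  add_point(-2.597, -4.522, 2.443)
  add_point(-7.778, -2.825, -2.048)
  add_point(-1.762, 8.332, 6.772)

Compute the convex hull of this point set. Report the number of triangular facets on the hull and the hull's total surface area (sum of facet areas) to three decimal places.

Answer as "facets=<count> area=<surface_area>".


12 of the 20 inputs are extreme points: [1, 4, 5, 8, 9, 10, 12, 14, 15, 16, 18, 19].

Facet areas (half cross-product norm):
  f1: (p12, p4, p14) → 32.4951
  f2: (p9, p19, p10) → 25.5195
  f3: (p9, p19, p1) → 100.8973
  f4: (p9, p12, p10) → 21.0289
  f5: (p9, p12, p1) → 83.6655
  f6: (p16, p1, p14) → 57.9957
  f7: (p16, p19, p14) → 53.5978
  f8: (p16, p19, p1) → 51.3672
  f9: (p18, p12, p10) → 20.6779
  f10: (p18, p12, p4) → 22.2391
  f11: (p15, p19, p14) → 121.2251
  f12: (p15, p18, p4) → 55.1597
  f13: (p15, p19, p10) → 94.8783
  f14: (p15, p18, p10) → 23.1343
  f15: (p5, p1, p14) → 41.5986
  f16: (p5, p12, p14) → 46.2468
  f17: (p5, p12, p1) → 34.7116
  f18: (p8, p4, p14) → 53.6106
  f19: (p8, p15, p14) → 2.8691
  f20: (p8, p15, p4) → 53.0511
Σ area = 995.969

Euler: V−E+F = 12−30+20 = 2.

facets=20 area=995.969


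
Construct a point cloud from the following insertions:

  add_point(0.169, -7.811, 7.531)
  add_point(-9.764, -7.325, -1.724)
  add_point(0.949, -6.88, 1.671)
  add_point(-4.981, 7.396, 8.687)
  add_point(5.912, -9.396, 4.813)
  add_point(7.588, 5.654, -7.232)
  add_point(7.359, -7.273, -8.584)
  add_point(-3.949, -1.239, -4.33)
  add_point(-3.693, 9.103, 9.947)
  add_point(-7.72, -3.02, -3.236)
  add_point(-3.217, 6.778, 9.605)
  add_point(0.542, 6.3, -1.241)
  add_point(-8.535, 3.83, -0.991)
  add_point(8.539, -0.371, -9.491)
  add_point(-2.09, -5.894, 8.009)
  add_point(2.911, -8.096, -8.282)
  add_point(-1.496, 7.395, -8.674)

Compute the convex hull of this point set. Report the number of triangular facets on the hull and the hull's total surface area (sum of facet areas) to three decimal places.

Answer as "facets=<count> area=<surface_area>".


Points on the hull: [0, 1, 3, 4, 5, 6, 8, 12, 13, 14, 15, 16] (12 of 17).

Triangle areas on the boundary:
  f1: (p15, p4, p1) → 93.5640
  f2: (p15, p16, p1) → 110.4073
  f3: (p15, p16, p13) → 61.2359
  f4: (p12, p16, p1) → 58.1155
  f5: (p12, p16, p8) → 70.2775
  f6: (p5, p16, p13) → 29.3920
  f7: (p5, p16, p8) → 88.1023
  f8: (p5, p4, p13) → 54.7988
  f9: (p5, p4, p8) → 181.8937
  f10: (p6, p4, p13) → 45.9992
  f11: (p6, p15, p13) → 14.9927
  f12: (p6, p15, p4) → 30.3109
  f13: (p0, p4, p8) → 50.1780
  f14: (p0, p14, p8) → 15.6040
  f15: (p0, p4, p1) → 41.3744
  f16: (p0, p14, p1) → 18.0501
  f17: (p3, p12, p1) → 55.7385
  f18: (p3, p12, p8) → 7.2564
  f19: (p3, p14, p1) → 84.9350
  f20: (p3, p14, p8) → 13.6903
Σ area = 1125.916

Euler: V−E+F = 12−30+20 = 2.

facets=20 area=1125.916


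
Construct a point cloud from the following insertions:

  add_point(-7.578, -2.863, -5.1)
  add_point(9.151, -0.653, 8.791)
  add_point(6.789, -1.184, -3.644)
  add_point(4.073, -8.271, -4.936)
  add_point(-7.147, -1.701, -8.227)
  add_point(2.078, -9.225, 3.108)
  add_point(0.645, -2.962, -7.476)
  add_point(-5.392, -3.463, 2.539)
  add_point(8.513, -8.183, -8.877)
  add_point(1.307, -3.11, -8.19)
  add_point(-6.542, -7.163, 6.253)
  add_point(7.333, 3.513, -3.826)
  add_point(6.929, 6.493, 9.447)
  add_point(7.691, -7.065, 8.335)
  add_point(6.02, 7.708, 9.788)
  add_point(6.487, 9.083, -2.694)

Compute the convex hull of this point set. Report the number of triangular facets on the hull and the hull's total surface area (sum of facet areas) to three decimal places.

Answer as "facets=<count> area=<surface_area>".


facets=24 area=1044.520

Hull vertices (14/16): indices [0, 1, 3, 4, 5, 7, 8, 9, 10, 11, 12, 13, 14, 15].

Area of each hull facet:
  f1: (p4, p14, p0) → 35.5563
  f2: (p4, p14, p15) → 112.0937
  f3: (p11, p15, p1) → 38.1758
  f4: (p11, p8, p1) → 85.5516
  f5: (p11, p8, p15) → 7.7702
  f6: (p12, p15, p1) → 46.3011
  f7: (p12, p14, p1) → 2.0691
  f8: (p12, p14, p15) → 9.6551
  f9: (p3, p5, p8) → 14.1562
  f10: (p3, p4, p0) → 21.5864
  f11: (p3, p4, p8) → 35.4471
  f12: (p13, p8, p1) → 56.4932
  f13: (p13, p5, p8) → 52.9834
  f14: (p13, p14, p1) → 16.2570
  f15: (p9, p8, p15) → 61.7892
  f16: (p9, p4, p15) → 59.9824
  f17: (p9, p4, p8) → 16.6564
  f18: (p10, p13, p14) → 107.0057
  f19: (p10, p13, p5) → 34.8569
  f20: (p10, p3, p0) → 76.0179
  f21: (p10, p3, p5) → 33.5896
  f22: (p7, p14, p0) → 59.3905
  f23: (p7, p10, p0) → 16.1296
  f24: (p7, p10, p14) → 45.0054
Σ area = 1044.520

Euler: V−E+F = 14−36+24 = 2.


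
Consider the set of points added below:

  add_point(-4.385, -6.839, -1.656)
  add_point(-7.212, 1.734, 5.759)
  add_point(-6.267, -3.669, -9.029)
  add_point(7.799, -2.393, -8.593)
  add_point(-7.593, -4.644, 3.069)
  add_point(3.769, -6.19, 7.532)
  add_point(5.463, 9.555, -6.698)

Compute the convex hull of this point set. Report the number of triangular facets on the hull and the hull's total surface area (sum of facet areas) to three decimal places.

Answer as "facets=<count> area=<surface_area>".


facets=10 area=740.930

Extreme-point indices: [0, 1, 2, 3, 4, 5, 6] — 7 of 7 on the boundary.

Per-facet area ½‖(b−a)×(c−a)‖:
  f1: (p5, p6, p3) → 104.9951
  f2: (p2, p6, p3) → 86.6440
  f3: (p1, p5, p4) → 42.5281
  f4: (p1, p5, p6) → 129.6898
  f5: (p1, p2, p4) → 40.3041
  f6: (p1, p2, p6) → 132.3731
  f7: (p0, p5, p3) → 88.3971
  f8: (p0, p2, p3) → 56.8122
  f9: (p0, p5, p4) → 36.4555
  f10: (p0, p2, p4) → 22.7305
Σ area = 740.930

Euler: V−E+F = 7−15+10 = 2.


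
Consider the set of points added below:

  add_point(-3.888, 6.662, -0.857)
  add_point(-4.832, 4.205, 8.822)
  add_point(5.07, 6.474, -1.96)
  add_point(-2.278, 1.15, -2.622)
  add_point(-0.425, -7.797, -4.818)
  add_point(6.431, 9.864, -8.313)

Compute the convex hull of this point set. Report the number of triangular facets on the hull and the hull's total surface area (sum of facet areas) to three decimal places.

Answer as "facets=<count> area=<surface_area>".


facets=8 area=422.002

Points on the hull: [0, 1, 2, 3, 4, 5] (6 of 6).

Per-facet area ½‖(b−a)×(c−a)‖:
  f1: (p0, p5, p1) → 48.1622
  f2: (p0, p4, p1) → 77.1073
  f3: (p2, p5, p1) → 30.6000
  f4: (p2, p4, p1) → 111.7796
  f5: (p2, p4, p5) → 53.7973
  f6: (p3, p4, p5) → 58.7996
  f7: (p3, p0, p5) → 38.9621
  f8: (p3, p0, p4) → 2.7941
Σ area = 422.002

Euler characteristic 6−12+8 = 2 ✓


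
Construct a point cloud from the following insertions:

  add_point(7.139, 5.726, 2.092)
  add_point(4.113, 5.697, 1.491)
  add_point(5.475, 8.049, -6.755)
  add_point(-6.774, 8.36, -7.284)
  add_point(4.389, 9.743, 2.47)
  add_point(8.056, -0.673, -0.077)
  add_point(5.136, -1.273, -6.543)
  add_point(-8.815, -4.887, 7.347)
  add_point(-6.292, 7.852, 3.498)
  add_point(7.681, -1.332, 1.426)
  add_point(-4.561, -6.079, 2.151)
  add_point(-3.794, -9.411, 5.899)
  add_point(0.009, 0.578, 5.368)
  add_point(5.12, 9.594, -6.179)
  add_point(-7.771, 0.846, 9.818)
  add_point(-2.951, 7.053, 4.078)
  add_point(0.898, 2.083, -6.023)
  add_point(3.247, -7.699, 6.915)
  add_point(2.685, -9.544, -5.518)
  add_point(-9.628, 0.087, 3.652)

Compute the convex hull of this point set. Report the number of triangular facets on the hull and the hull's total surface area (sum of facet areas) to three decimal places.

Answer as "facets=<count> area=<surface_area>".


Hull vertices (15/20): indices [0, 2, 3, 4, 5, 6, 7, 8, 9, 11, 13, 14, 17, 18, 19].

Area of each hull facet:
  f1: (p18, p3, p19) → 123.8243
  f2: (p8, p3, p19) → 45.6207
  f3: (p8, p3, p4) → 58.7614
  f4: (p0, p17, p4) → 29.5745
  f5: (p0, p2, p5) → 31.6652
  f6: (p11, p17, p18) → 44.9589
  f7: (p14, p17, p4) → 112.6002
  f8: (p14, p8, p4) → 48.9012
  f9: (p14, p11, p17) → 42.6027
  f10: (p14, p8, p19) → 26.8323
  f11: (p13, p3, p4) → 52.1222
  f12: (p13, p2, p3) → 10.0925
  f13: (p13, p0, p4) → 20.9893
  f14: (p13, p0, p2) → 7.8271
  f15: (p6, p18, p3) → 61.4889
  f16: (p6, p2, p3) → 57.2139
  f17: (p6, p18, p5) → 30.8046
  f18: (p6, p2, p5) → 33.1148
  f19: (p9, p0, p5) → 5.7311
  f20: (p9, p0, p17) → 27.6348
  f21: (p9, p18, p5) → 9.8560
  f22: (p9, p17, p18) → 53.3439
  f23: (p7, p14, p19) → 17.4717
  f24: (p7, p14, p11) → 18.1991
  f25: (p7, p18, p19) → 55.3402
  f26: (p7, p11, p18) → 37.9700
Σ area = 1064.541

Euler characteristic 15−39+26 = 2 ✓

facets=26 area=1064.541


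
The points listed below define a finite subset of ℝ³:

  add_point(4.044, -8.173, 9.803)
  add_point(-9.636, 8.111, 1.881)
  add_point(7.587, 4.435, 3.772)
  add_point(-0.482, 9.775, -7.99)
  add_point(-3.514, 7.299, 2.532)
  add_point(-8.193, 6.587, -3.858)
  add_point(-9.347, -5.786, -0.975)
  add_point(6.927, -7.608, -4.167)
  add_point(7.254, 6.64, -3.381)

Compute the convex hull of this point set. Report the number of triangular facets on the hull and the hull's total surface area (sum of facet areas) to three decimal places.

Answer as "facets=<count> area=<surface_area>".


9 of the 9 inputs are extreme points: [0, 1, 2, 3, 4, 5, 6, 7, 8].

Facet areas (half cross-product norm):
  f1: (p6, p0, p1) → 123.0943
  f2: (p4, p0, p1) → 48.5588
  f3: (p4, p0, p2) → 83.1041
  f4: (p4, p3, p1) → 34.5184
  f5: (p4, p3, p2) → 64.3749
  f6: (p8, p3, p2) → 28.7286
  f7: (p5, p3, p1) → 24.1785
  f8: (p5, p6, p1) → 38.9751
  f9: (p5, p6, p3) → 51.1803
  f10: (p7, p6, p3) → 144.7800
  f11: (p7, p8, p3) → 65.2669
  f12: (p7, p6, p0) → 110.1579
  f13: (p7, p0, p2) → 89.5056
  f14: (p7, p8, p2) → 51.9069
Σ area = 958.330

Check V−E+F: 9 − 21 + 14 = 2.

facets=14 area=958.330


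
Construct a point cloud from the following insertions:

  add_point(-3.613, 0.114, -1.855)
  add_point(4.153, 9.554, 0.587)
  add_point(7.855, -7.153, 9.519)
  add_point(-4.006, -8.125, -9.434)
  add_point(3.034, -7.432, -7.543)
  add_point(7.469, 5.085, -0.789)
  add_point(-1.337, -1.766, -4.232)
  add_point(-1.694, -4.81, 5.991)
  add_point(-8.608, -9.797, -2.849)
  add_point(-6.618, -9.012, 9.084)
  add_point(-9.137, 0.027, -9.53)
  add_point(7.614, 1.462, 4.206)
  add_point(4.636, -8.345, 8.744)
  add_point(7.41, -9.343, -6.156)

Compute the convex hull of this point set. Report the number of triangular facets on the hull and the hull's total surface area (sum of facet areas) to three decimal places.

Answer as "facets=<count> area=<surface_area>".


facets=18 area=1086.374

Extreme-point indices: [1, 2, 3, 4, 5, 8, 9, 10, 11, 12, 13] — 11 of 14 on the boundary.

Facet areas (half cross-product norm):
  f1: (p9, p1, p10) → 188.5832
  f2: (p9, p8, p10) → 62.1436
  f3: (p9, p1, p2) → 140.2770
  f4: (p9, p13, p8) → 99.1149
  f5: (p5, p13, p2) → 107.2512
  f6: (p5, p1, p10) → 54.7625
  f7: (p3, p8, p10) → 39.2454
  f8: (p3, p13, p8) → 46.8054
  f9: (p12, p13, p2) → 26.6570
  f10: (p12, p9, p2) → 7.4862
  f11: (p12, p9, p13) → 83.7846
  f12: (p11, p1, p2) → 17.4853
  f13: (p11, p5, p2) → 11.8949
  f14: (p11, p5, p1) → 16.9993
  f15: (p4, p3, p10) → 31.7631
  f16: (p4, p3, p13) → 8.5869
  f17: (p4, p5, p10) → 106.5729
  f18: (p4, p5, p13) → 36.9609
Σ area = 1086.374

Euler characteristic 11−27+18 = 2 ✓


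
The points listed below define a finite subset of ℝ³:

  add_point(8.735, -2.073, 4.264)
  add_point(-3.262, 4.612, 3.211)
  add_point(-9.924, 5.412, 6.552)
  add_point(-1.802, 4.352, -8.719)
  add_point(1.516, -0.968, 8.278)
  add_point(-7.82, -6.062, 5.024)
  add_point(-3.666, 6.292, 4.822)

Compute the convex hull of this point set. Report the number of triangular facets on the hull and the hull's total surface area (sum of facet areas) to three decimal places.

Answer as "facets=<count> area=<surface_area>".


facets=8 area=544.475

Points on the hull: [0, 2, 3, 4, 5, 6] (6 of 7).

Triangle areas on the boundary:
  f1: (p3, p5, p2) → 98.4883
  f2: (p3, p5, p0) → 135.9459
  f3: (p4, p5, p2) → 61.6545
  f4: (p4, p5, p0) → 39.4278
  f5: (p6, p3, p2) → 42.0352
  f6: (p6, p3, p0) → 100.6322
  f7: (p6, p4, p2) → 29.6893
  f8: (p6, p4, p0) → 36.6019
Σ area = 544.475

Euler characteristic 6−12+8 = 2 ✓


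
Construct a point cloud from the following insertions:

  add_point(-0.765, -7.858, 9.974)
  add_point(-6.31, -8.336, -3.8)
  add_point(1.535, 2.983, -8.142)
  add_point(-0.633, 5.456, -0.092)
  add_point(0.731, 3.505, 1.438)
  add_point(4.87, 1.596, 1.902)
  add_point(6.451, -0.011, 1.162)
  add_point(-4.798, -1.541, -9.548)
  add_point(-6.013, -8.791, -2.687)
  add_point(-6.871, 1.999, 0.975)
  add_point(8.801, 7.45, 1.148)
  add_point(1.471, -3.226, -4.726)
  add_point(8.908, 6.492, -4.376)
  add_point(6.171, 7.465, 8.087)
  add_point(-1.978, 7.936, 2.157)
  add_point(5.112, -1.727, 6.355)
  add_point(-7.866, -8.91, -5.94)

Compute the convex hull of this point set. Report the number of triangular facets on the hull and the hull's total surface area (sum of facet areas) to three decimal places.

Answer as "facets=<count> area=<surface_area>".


facets=22 area=888.609

Hull vertices (13/17): indices [0, 2, 6, 7, 8, 9, 10, 11, 12, 13, 14, 15, 16].

Triangle areas on the boundary:
  f1: (p13, p0, p14) → 83.2274
  f2: (p11, p7, p16) → 35.0202
  f3: (p9, p0, p16) → 93.0223
  f4: (p9, p0, p14) → 56.4084
  f5: (p9, p7, p16) → 48.6196
  f6: (p9, p7, p14) → 42.3825
  f7: (p10, p14, p12) → 30.1706
  f8: (p10, p13, p14) → 36.1143
  f9: (p2, p14, p12) → 51.5799
  f10: (p2, p7, p14) → 46.7086
  f11: (p2, p11, p12) → 31.5150
  f12: (p2, p11, p7) → 25.3982
  f13: (p8, p0, p16) → 3.3308
  f14: (p8, p11, p16) → 17.4375
  f15: (p8, p11, p0) → 64.9053
  f16: (p6, p11, p12) → 37.1281
  f17: (p6, p11, p0) → 57.5922
  f18: (p6, p10, p12) → 21.6652
  f19: (p15, p13, p0) → 33.0952
  f20: (p15, p6, p0) → 18.1621
  f21: (p15, p10, p13) → 34.6117
  f22: (p15, p6, p10) → 20.5139
Σ area = 888.609

Check V−E+F: 13 − 33 + 22 = 2.
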